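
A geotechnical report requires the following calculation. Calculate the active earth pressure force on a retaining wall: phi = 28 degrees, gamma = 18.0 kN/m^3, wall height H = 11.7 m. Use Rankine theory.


Compute active earth pressure coefficient:
Ka = tan^2(45 - phi/2) = tan^2(31.0) = 0.361033
Compute active force:
Pa = 0.5 * Ka * gamma * H^2
Pa = 0.5 * 0.361033 * 18.0 * 11.7^2
Pa = 444.8 kN/m


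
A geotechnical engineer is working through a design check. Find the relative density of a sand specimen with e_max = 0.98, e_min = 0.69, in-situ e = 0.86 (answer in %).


Result: 41.38 %

Derivation:
Using Dr = (e_max - e) / (e_max - e_min) * 100
e_max - e = 0.98 - 0.86 = 0.12
e_max - e_min = 0.98 - 0.69 = 0.29
Dr = 0.12 / 0.29 * 100
Dr = 41.38 %


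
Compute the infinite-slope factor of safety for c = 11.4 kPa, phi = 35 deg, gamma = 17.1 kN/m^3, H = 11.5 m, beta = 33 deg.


Using Fs = c / (gamma*H*sin(beta)*cos(beta)) + tan(phi)/tan(beta)
Cohesion contribution = 11.4 / (17.1*11.5*sin(33)*cos(33))
Cohesion contribution = 0.126914
Friction contribution = tan(35)/tan(33) = 1.07823
Fs = 0.126914 + 1.07823
Fs = 1.205


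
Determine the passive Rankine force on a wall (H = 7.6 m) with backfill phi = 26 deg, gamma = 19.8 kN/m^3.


Result: 1464.48 kN/m

Derivation:
Compute passive earth pressure coefficient:
Kp = tan^2(45 + phi/2) = tan^2(58.0) = 2.561071
Compute passive force:
Pp = 0.5 * Kp * gamma * H^2
Pp = 0.5 * 2.561071 * 19.8 * 7.6^2
Pp = 1464.48 kN/m


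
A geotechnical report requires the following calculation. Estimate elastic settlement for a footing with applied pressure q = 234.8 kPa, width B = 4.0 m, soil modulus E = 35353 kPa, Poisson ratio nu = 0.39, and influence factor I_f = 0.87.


Result: 19.597 mm

Derivation:
Using Se = q * B * (1 - nu^2) * I_f / E
1 - nu^2 = 1 - 0.39^2 = 0.8479
Se = 234.8 * 4.0 * 0.8479 * 0.87 / 35353
Se = 0.019597 m
Convert to mm: Se = 0.019597 * 1000 = 19.597 mm


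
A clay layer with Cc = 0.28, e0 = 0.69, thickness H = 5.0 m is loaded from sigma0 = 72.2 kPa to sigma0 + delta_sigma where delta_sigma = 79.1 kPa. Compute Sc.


Result: 0.2662 m

Derivation:
Using Sc = Cc * H / (1 + e0) * log10((sigma0 + delta_sigma) / sigma0)
Stress ratio = (72.2 + 79.1) / 72.2 = 2.09557
log10(2.09557) = 0.321302
Cc * H / (1 + e0) = 0.28 * 5.0 / (1 + 0.69) = 0.828402
Sc = 0.828402 * 0.321302
Sc = 0.2662 m


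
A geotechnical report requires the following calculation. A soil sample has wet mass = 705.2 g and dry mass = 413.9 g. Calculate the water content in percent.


Result: 70.38 %

Derivation:
Using w = (m_wet - m_dry) / m_dry * 100
m_wet - m_dry = 705.2 - 413.9 = 291.3 g
w = 291.3 / 413.9 * 100
w = 70.38 %


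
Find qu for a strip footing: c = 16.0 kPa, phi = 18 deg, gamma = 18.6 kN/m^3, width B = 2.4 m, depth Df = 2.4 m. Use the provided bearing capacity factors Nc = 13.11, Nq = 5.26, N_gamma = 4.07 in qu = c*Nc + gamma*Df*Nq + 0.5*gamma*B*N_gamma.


Compute qu = c*Nc + gamma*Df*Nq + 0.5*gamma*B*N_gamma
Term 1: 16.0 * 13.11 = 209.76
Term 2: 18.6 * 2.4 * 5.26 = 234.8064
Term 3: 0.5 * 18.6 * 2.4 * 4.07 = 90.8424
qu = 209.76 + 234.8064 + 90.8424
qu = 535.41 kPa


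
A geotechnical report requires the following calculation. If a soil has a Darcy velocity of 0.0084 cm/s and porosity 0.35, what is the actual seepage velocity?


Using v_s = v_d / n
v_s = 0.0084 / 0.35
v_s = 0.024 cm/s


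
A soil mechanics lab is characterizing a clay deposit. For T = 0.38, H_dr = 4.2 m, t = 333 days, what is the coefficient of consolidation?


Using cv = T * H_dr^2 / t
H_dr^2 = 4.2^2 = 17.64
cv = 0.38 * 17.64 / 333
cv = 0.02013 m^2/day


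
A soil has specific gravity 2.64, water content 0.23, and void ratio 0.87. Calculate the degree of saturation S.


Using S = Gs * w / e
S = 2.64 * 0.23 / 0.87
S = 0.6979


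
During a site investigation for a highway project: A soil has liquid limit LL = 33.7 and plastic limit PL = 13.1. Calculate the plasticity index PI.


Result: 20.6

Derivation:
Using PI = LL - PL
PI = 33.7 - 13.1
PI = 20.6


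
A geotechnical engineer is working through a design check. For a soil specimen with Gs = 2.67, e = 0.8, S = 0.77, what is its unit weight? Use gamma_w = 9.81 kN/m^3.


Using gamma = gamma_w * (Gs + S*e) / (1 + e)
Numerator: Gs + S*e = 2.67 + 0.77*0.8 = 3.286
Denominator: 1 + e = 1 + 0.8 = 1.8
gamma = 9.81 * 3.286 / 1.8
gamma = 17.909 kN/m^3


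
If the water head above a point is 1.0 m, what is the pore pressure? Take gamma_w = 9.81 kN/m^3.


Using u = gamma_w * h_w
u = 9.81 * 1.0
u = 9.81 kPa


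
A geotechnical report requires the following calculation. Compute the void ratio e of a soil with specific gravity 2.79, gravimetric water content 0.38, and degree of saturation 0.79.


Using the relation e = Gs * w / S
e = 2.79 * 0.38 / 0.79
e = 1.342


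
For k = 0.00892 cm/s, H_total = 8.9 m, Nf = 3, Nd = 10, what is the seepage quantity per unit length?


Convert k to m/s for unit consistency with H:
k = 0.00892 cm/s = 0.00892 / 100 m/s = 8.92e-05 m/s
Using q = k * H * Nf / Nd
Nf / Nd = 3 / 10 = 0.3
q = 8.92e-05 * 8.9 * 0.3
q = 0.0002382 m^3/s per m


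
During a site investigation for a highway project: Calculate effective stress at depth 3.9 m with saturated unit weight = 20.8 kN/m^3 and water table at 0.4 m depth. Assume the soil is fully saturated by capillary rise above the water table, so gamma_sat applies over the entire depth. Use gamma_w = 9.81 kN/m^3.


Total stress = gamma_sat * depth
sigma = 20.8 * 3.9 = 81.12 kPa
Pore water pressure u = gamma_w * (depth - d_wt)
u = 9.81 * (3.9 - 0.4) = 34.335 kPa
Effective stress = sigma - u
sigma' = 81.12 - 34.335 = 46.79 kPa


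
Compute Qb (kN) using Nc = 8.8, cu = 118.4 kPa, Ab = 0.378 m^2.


Using Qb = Nc * cu * Ab
Qb = 8.8 * 118.4 * 0.378
Qb = 393.85 kN


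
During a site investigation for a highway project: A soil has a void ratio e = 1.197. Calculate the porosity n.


Using the relation n = e / (1 + e)
n = 1.197 / (1 + 1.197)
n = 1.197 / 2.197
n = 0.5448


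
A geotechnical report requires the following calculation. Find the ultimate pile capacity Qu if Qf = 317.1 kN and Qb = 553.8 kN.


Using Qu = Qf + Qb
Qu = 317.1 + 553.8
Qu = 870.9 kN


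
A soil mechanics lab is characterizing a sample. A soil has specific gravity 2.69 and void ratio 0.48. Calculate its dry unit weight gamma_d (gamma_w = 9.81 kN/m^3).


Using gamma_d = Gs * gamma_w / (1 + e)
gamma_d = 2.69 * 9.81 / (1 + 0.48)
gamma_d = 2.69 * 9.81 / 1.48
gamma_d = 17.83 kN/m^3


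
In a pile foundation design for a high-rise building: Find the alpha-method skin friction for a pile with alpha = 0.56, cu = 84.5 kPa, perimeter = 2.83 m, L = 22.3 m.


Result: 2986.32 kN

Derivation:
Using Qs = alpha * cu * perimeter * L
Qs = 0.56 * 84.5 * 2.83 * 22.3
Qs = 2986.32 kN


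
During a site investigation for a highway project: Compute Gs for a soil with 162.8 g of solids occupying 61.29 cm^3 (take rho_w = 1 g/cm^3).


Result: 2.656

Derivation:
Using Gs = m_s / (V_s * rho_w)
Since rho_w = 1 g/cm^3:
Gs = 162.8 / 61.29
Gs = 2.656


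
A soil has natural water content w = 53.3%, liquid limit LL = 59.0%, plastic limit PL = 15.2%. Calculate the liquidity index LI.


Result: 0.87

Derivation:
First compute the plasticity index:
PI = LL - PL = 59.0 - 15.2 = 43.8
Then compute the liquidity index:
LI = (w - PL) / PI
LI = (53.3 - 15.2) / 43.8
LI = 0.87


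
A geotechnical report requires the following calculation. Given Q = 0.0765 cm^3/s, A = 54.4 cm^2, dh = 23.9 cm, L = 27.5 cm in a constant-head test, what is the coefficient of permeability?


Compute hydraulic gradient:
i = dh / L = 23.9 / 27.5 = 0.869091
Then apply Darcy's law:
k = Q / (A * i)
k = 0.0765 / (54.4 * 0.869091)
k = 0.0765 / 47.2785
k = 0.001618 cm/s


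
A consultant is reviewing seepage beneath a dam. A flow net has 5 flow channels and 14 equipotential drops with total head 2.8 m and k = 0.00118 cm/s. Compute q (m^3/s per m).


Convert k to m/s for unit consistency with H:
k = 0.00118 cm/s = 0.00118 / 100 m/s = 1.18e-05 m/s
Using q = k * H * Nf / Nd
Nf / Nd = 5 / 14 = 0.3571
q = 1.18e-05 * 2.8 * 0.3571
q = 1.18e-05 m^3/s per m


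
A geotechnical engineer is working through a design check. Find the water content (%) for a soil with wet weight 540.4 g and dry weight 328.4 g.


Result: 64.56 %

Derivation:
Using w = (m_wet - m_dry) / m_dry * 100
m_wet - m_dry = 540.4 - 328.4 = 212.0 g
w = 212.0 / 328.4 * 100
w = 64.56 %


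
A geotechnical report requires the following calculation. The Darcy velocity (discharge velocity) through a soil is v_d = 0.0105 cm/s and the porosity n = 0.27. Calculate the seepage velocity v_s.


Using v_s = v_d / n
v_s = 0.0105 / 0.27
v_s = 0.03889 cm/s


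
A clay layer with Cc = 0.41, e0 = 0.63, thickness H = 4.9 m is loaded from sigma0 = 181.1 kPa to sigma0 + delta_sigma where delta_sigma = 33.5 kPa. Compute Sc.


Result: 0.0909 m

Derivation:
Using Sc = Cc * H / (1 + e0) * log10((sigma0 + delta_sigma) / sigma0)
Stress ratio = (181.1 + 33.5) / 181.1 = 1.18498
log10(1.18498) = 0.0737113
Cc * H / (1 + e0) = 0.41 * 4.9 / (1 + 0.63) = 1.23252
Sc = 1.23252 * 0.0737113
Sc = 0.0909 m


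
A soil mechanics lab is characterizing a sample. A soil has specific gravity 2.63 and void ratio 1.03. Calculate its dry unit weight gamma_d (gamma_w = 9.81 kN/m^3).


Result: 12.71 kN/m^3

Derivation:
Using gamma_d = Gs * gamma_w / (1 + e)
gamma_d = 2.63 * 9.81 / (1 + 1.03)
gamma_d = 2.63 * 9.81 / 2.03
gamma_d = 12.71 kN/m^3


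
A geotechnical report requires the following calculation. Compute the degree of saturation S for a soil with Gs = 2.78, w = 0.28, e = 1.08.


Result: 0.7207

Derivation:
Using S = Gs * w / e
S = 2.78 * 0.28 / 1.08
S = 0.7207


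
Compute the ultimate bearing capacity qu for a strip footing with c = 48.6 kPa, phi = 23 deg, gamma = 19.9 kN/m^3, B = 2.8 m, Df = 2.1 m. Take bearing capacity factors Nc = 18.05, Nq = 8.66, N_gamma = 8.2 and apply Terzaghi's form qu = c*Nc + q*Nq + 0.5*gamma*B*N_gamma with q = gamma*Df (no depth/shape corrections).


Compute qu = c*Nc + gamma*Df*Nq + 0.5*gamma*B*N_gamma
Term 1: 48.6 * 18.05 = 877.23
Term 2: 19.9 * 2.1 * 8.66 = 361.9014
Term 3: 0.5 * 19.9 * 2.8 * 8.2 = 228.452
qu = 877.23 + 361.9014 + 228.452
qu = 1467.58 kPa


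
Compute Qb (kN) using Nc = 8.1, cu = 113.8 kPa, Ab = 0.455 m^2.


Using Qb = Nc * cu * Ab
Qb = 8.1 * 113.8 * 0.455
Qb = 419.41 kN


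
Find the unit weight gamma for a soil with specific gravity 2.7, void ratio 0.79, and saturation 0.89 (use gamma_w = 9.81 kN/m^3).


Using gamma = gamma_w * (Gs + S*e) / (1 + e)
Numerator: Gs + S*e = 2.7 + 0.89*0.79 = 3.4031
Denominator: 1 + e = 1 + 0.79 = 1.79
gamma = 9.81 * 3.4031 / 1.79
gamma = 18.651 kN/m^3


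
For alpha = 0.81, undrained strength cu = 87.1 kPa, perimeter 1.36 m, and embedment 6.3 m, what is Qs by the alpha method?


Using Qs = alpha * cu * perimeter * L
Qs = 0.81 * 87.1 * 1.36 * 6.3
Qs = 604.48 kN


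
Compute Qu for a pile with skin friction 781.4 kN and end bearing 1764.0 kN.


Using Qu = Qf + Qb
Qu = 781.4 + 1764.0
Qu = 2545.4 kN


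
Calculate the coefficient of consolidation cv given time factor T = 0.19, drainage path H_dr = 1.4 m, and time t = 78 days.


Using cv = T * H_dr^2 / t
H_dr^2 = 1.4^2 = 1.96
cv = 0.19 * 1.96 / 78
cv = 0.00477 m^2/day


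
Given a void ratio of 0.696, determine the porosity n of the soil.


Using the relation n = e / (1 + e)
n = 0.696 / (1 + 0.696)
n = 0.696 / 1.696
n = 0.4104


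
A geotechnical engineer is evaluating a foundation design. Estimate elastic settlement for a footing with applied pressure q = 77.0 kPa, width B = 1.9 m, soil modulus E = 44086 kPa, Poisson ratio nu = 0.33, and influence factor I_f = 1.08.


Using Se = q * B * (1 - nu^2) * I_f / E
1 - nu^2 = 1 - 0.33^2 = 0.8911
Se = 77.0 * 1.9 * 0.8911 * 1.08 / 44086
Se = 0.003194 m
Convert to mm: Se = 0.003194 * 1000 = 3.194 mm


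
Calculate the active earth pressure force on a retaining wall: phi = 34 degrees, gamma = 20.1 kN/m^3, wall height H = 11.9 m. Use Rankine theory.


Compute active earth pressure coefficient:
Ka = tan^2(45 - phi/2) = tan^2(28.0) = 0.282715
Compute active force:
Pa = 0.5 * Ka * gamma * H^2
Pa = 0.5 * 0.282715 * 20.1 * 11.9^2
Pa = 402.35 kN/m


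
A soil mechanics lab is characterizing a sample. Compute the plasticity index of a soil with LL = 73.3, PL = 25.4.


Using PI = LL - PL
PI = 73.3 - 25.4
PI = 47.9


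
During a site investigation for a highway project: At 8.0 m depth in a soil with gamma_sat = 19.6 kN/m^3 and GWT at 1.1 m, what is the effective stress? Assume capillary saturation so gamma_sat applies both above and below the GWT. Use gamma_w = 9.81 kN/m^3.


Result: 89.11 kPa

Derivation:
Total stress = gamma_sat * depth
sigma = 19.6 * 8.0 = 156.8 kPa
Pore water pressure u = gamma_w * (depth - d_wt)
u = 9.81 * (8.0 - 1.1) = 67.689 kPa
Effective stress = sigma - u
sigma' = 156.8 - 67.689 = 89.11 kPa


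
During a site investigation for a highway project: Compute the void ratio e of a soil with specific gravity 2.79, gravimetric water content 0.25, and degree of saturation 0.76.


Result: 0.9178

Derivation:
Using the relation e = Gs * w / S
e = 2.79 * 0.25 / 0.76
e = 0.9178


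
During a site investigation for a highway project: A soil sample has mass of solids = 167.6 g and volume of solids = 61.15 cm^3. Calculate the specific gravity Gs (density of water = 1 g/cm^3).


Using Gs = m_s / (V_s * rho_w)
Since rho_w = 1 g/cm^3:
Gs = 167.6 / 61.15
Gs = 2.741


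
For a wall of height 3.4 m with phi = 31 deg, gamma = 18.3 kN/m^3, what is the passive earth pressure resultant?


Result: 330.44 kN/m

Derivation:
Compute passive earth pressure coefficient:
Kp = tan^2(45 + phi/2) = tan^2(60.5) = 3.124035
Compute passive force:
Pp = 0.5 * Kp * gamma * H^2
Pp = 0.5 * 3.124035 * 18.3 * 3.4^2
Pp = 330.44 kN/m


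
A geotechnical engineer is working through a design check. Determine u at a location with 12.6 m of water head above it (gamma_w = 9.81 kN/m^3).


Result: 123.61 kPa

Derivation:
Using u = gamma_w * h_w
u = 9.81 * 12.6
u = 123.61 kPa


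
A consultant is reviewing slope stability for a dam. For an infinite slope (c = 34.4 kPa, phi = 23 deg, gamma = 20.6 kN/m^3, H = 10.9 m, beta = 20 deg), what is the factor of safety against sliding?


Using Fs = c / (gamma*H*sin(beta)*cos(beta)) + tan(phi)/tan(beta)
Cohesion contribution = 34.4 / (20.6*10.9*sin(20)*cos(20))
Cohesion contribution = 0.47668
Friction contribution = tan(23)/tan(20) = 1.16623
Fs = 0.47668 + 1.16623
Fs = 1.643


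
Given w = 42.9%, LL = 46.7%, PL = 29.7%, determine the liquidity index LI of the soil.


First compute the plasticity index:
PI = LL - PL = 46.7 - 29.7 = 17.0
Then compute the liquidity index:
LI = (w - PL) / PI
LI = (42.9 - 29.7) / 17.0
LI = 0.776


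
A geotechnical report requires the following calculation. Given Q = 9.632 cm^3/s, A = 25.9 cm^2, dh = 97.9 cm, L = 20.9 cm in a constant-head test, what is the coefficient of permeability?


Result: 0.079393 cm/s

Derivation:
Compute hydraulic gradient:
i = dh / L = 97.9 / 20.9 = 4.68421
Then apply Darcy's law:
k = Q / (A * i)
k = 9.632 / (25.9 * 4.68421)
k = 9.632 / 121.321
k = 0.079393 cm/s


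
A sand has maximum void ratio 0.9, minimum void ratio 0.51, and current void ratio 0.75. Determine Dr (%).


Result: 38.46 %

Derivation:
Using Dr = (e_max - e) / (e_max - e_min) * 100
e_max - e = 0.9 - 0.75 = 0.15
e_max - e_min = 0.9 - 0.51 = 0.39
Dr = 0.15 / 0.39 * 100
Dr = 38.46 %


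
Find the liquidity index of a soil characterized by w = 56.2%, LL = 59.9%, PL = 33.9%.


First compute the plasticity index:
PI = LL - PL = 59.9 - 33.9 = 26.0
Then compute the liquidity index:
LI = (w - PL) / PI
LI = (56.2 - 33.9) / 26.0
LI = 0.858


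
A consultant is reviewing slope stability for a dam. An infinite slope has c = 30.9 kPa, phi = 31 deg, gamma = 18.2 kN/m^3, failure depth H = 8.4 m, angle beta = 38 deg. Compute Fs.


Using Fs = c / (gamma*H*sin(beta)*cos(beta)) + tan(phi)/tan(beta)
Cohesion contribution = 30.9 / (18.2*8.4*sin(38)*cos(38))
Cohesion contribution = 0.416614
Friction contribution = tan(31)/tan(38) = 0.769067
Fs = 0.416614 + 0.769067
Fs = 1.186


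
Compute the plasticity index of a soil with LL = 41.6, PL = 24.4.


Using PI = LL - PL
PI = 41.6 - 24.4
PI = 17.2


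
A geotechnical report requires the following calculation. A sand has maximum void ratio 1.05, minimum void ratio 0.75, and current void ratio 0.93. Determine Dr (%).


Using Dr = (e_max - e) / (e_max - e_min) * 100
e_max - e = 1.05 - 0.93 = 0.12
e_max - e_min = 1.05 - 0.75 = 0.3
Dr = 0.12 / 0.3 * 100
Dr = 40.0 %


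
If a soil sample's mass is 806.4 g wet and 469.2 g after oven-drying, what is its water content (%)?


Using w = (m_wet - m_dry) / m_dry * 100
m_wet - m_dry = 806.4 - 469.2 = 337.2 g
w = 337.2 / 469.2 * 100
w = 71.87 %


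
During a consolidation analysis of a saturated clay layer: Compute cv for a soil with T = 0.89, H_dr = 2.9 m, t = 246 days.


Result: 0.03043 m^2/day

Derivation:
Using cv = T * H_dr^2 / t
H_dr^2 = 2.9^2 = 8.41
cv = 0.89 * 8.41 / 246
cv = 0.03043 m^2/day


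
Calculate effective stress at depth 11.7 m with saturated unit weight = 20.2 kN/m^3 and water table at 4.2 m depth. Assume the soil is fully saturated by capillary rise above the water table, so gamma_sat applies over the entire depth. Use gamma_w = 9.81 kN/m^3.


Result: 162.77 kPa

Derivation:
Total stress = gamma_sat * depth
sigma = 20.2 * 11.7 = 236.34 kPa
Pore water pressure u = gamma_w * (depth - d_wt)
u = 9.81 * (11.7 - 4.2) = 73.575 kPa
Effective stress = sigma - u
sigma' = 236.34 - 73.575 = 162.77 kPa


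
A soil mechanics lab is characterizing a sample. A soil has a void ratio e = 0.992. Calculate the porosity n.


Using the relation n = e / (1 + e)
n = 0.992 / (1 + 0.992)
n = 0.992 / 1.992
n = 0.498


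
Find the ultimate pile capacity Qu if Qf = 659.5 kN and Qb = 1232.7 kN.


Using Qu = Qf + Qb
Qu = 659.5 + 1232.7
Qu = 1892.2 kN


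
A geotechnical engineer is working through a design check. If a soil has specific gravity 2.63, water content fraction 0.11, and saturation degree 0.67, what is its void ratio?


Using the relation e = Gs * w / S
e = 2.63 * 0.11 / 0.67
e = 0.4318


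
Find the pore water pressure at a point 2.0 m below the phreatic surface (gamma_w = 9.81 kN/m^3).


Using u = gamma_w * h_w
u = 9.81 * 2.0
u = 19.62 kPa


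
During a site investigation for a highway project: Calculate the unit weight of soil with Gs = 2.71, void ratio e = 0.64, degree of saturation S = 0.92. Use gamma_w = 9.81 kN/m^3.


Using gamma = gamma_w * (Gs + S*e) / (1 + e)
Numerator: Gs + S*e = 2.71 + 0.92*0.64 = 3.2988
Denominator: 1 + e = 1 + 0.64 = 1.64
gamma = 9.81 * 3.2988 / 1.64
gamma = 19.732 kN/m^3


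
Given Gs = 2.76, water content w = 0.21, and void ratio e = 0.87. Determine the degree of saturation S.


Result: 0.6662

Derivation:
Using S = Gs * w / e
S = 2.76 * 0.21 / 0.87
S = 0.6662


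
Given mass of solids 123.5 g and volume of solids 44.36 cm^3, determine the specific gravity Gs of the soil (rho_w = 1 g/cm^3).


Result: 2.784

Derivation:
Using Gs = m_s / (V_s * rho_w)
Since rho_w = 1 g/cm^3:
Gs = 123.5 / 44.36
Gs = 2.784


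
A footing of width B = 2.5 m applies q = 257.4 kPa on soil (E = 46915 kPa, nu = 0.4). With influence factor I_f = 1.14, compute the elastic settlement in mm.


Using Se = q * B * (1 - nu^2) * I_f / E
1 - nu^2 = 1 - 0.4^2 = 0.84
Se = 257.4 * 2.5 * 0.84 * 1.14 / 46915
Se = 0.013135 m
Convert to mm: Se = 0.013135 * 1000 = 13.135 mm


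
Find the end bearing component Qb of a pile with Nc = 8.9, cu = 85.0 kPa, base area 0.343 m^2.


Using Qb = Nc * cu * Ab
Qb = 8.9 * 85.0 * 0.343
Qb = 259.48 kN


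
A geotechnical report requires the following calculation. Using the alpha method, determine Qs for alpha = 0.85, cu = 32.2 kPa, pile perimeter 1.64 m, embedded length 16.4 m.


Result: 736.14 kN

Derivation:
Using Qs = alpha * cu * perimeter * L
Qs = 0.85 * 32.2 * 1.64 * 16.4
Qs = 736.14 kN


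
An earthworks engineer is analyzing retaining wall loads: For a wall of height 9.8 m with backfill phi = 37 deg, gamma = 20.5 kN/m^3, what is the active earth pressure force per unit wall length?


Result: 244.71 kN/m

Derivation:
Compute active earth pressure coefficient:
Ka = tan^2(45 - phi/2) = tan^2(26.5) = 0.248584
Compute active force:
Pa = 0.5 * Ka * gamma * H^2
Pa = 0.5 * 0.248584 * 20.5 * 9.8^2
Pa = 244.71 kN/m


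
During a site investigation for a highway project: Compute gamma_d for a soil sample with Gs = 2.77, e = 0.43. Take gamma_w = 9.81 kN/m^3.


Result: 19.003 kN/m^3

Derivation:
Using gamma_d = Gs * gamma_w / (1 + e)
gamma_d = 2.77 * 9.81 / (1 + 0.43)
gamma_d = 2.77 * 9.81 / 1.43
gamma_d = 19.003 kN/m^3


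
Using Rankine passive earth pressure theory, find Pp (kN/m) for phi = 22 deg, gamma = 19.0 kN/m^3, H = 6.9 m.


Compute passive earth pressure coefficient:
Kp = tan^2(45 + phi/2) = tan^2(56.0) = 2.197987
Compute passive force:
Pp = 0.5 * Kp * gamma * H^2
Pp = 0.5 * 2.197987 * 19.0 * 6.9^2
Pp = 994.14 kN/m


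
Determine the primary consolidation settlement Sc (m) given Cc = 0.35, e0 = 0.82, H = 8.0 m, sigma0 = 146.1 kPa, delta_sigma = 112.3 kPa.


Using Sc = Cc * H / (1 + e0) * log10((sigma0 + delta_sigma) / sigma0)
Stress ratio = (146.1 + 112.3) / 146.1 = 1.76865
log10(1.76865) = 0.247642
Cc * H / (1 + e0) = 0.35 * 8.0 / (1 + 0.82) = 1.53846
Sc = 1.53846 * 0.247642
Sc = 0.381 m


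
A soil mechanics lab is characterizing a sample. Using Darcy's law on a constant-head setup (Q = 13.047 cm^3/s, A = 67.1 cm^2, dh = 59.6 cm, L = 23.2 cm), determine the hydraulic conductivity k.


Compute hydraulic gradient:
i = dh / L = 59.6 / 23.2 = 2.56897
Then apply Darcy's law:
k = Q / (A * i)
k = 13.047 / (67.1 * 2.56897)
k = 13.047 / 172.378
k = 0.075688 cm/s


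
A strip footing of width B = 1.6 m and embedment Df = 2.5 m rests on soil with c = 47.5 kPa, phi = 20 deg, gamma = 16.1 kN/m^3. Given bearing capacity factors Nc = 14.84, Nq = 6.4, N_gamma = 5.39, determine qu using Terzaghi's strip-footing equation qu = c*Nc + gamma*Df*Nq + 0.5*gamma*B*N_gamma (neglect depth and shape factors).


Compute qu = c*Nc + gamma*Df*Nq + 0.5*gamma*B*N_gamma
Term 1: 47.5 * 14.84 = 704.9
Term 2: 16.1 * 2.5 * 6.4 = 257.6
Term 3: 0.5 * 16.1 * 1.6 * 5.39 = 69.4232
qu = 704.9 + 257.6 + 69.4232
qu = 1031.92 kPa


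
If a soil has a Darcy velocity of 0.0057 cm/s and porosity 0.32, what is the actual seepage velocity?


Result: 0.01781 cm/s

Derivation:
Using v_s = v_d / n
v_s = 0.0057 / 0.32
v_s = 0.01781 cm/s


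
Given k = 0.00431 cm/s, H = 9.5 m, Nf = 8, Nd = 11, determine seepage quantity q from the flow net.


Result: 0.0002978 m^3/s per m

Derivation:
Convert k to m/s for unit consistency with H:
k = 0.00431 cm/s = 0.00431 / 100 m/s = 4.31e-05 m/s
Using q = k * H * Nf / Nd
Nf / Nd = 8 / 11 = 0.7273
q = 4.31e-05 * 9.5 * 0.7273
q = 0.0002978 m^3/s per m


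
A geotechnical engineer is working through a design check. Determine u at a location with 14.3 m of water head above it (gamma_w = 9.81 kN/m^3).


Result: 140.28 kPa

Derivation:
Using u = gamma_w * h_w
u = 9.81 * 14.3
u = 140.28 kPa


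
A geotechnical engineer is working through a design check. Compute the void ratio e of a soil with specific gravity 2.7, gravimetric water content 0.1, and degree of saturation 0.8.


Using the relation e = Gs * w / S
e = 2.7 * 0.1 / 0.8
e = 0.3375


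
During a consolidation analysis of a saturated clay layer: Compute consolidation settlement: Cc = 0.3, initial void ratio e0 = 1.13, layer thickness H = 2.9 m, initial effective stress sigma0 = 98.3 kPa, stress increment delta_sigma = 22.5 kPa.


Result: 0.0366 m

Derivation:
Using Sc = Cc * H / (1 + e0) * log10((sigma0 + delta_sigma) / sigma0)
Stress ratio = (98.3 + 22.5) / 98.3 = 1.22889
log10(1.22889) = 0.0895134
Cc * H / (1 + e0) = 0.3 * 2.9 / (1 + 1.13) = 0.408451
Sc = 0.408451 * 0.0895134
Sc = 0.0366 m


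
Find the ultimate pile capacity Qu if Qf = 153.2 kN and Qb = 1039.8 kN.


Using Qu = Qf + Qb
Qu = 153.2 + 1039.8
Qu = 1193.0 kN


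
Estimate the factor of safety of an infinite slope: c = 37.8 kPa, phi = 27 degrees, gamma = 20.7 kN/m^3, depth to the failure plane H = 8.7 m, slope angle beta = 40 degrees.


Using Fs = c / (gamma*H*sin(beta)*cos(beta)) + tan(phi)/tan(beta)
Cohesion contribution = 37.8 / (20.7*8.7*sin(40)*cos(40))
Cohesion contribution = 0.426266
Friction contribution = tan(27)/tan(40) = 0.607229
Fs = 0.426266 + 0.607229
Fs = 1.033


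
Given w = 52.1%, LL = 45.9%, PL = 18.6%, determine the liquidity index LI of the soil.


First compute the plasticity index:
PI = LL - PL = 45.9 - 18.6 = 27.3
Then compute the liquidity index:
LI = (w - PL) / PI
LI = (52.1 - 18.6) / 27.3
LI = 1.227


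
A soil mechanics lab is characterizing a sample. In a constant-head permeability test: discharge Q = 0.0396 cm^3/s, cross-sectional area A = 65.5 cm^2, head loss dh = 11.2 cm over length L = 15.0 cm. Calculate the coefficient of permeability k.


Compute hydraulic gradient:
i = dh / L = 11.2 / 15.0 = 0.746667
Then apply Darcy's law:
k = Q / (A * i)
k = 0.0396 / (65.5 * 0.746667)
k = 0.0396 / 48.9067
k = 0.00081 cm/s


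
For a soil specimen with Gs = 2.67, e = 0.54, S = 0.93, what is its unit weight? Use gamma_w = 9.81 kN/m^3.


Result: 20.207 kN/m^3

Derivation:
Using gamma = gamma_w * (Gs + S*e) / (1 + e)
Numerator: Gs + S*e = 2.67 + 0.93*0.54 = 3.1722
Denominator: 1 + e = 1 + 0.54 = 1.54
gamma = 9.81 * 3.1722 / 1.54
gamma = 20.207 kN/m^3


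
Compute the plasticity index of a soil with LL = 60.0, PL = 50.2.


Using PI = LL - PL
PI = 60.0 - 50.2
PI = 9.8


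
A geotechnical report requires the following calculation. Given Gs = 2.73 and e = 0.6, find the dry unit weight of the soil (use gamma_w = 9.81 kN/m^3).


Result: 16.738 kN/m^3

Derivation:
Using gamma_d = Gs * gamma_w / (1 + e)
gamma_d = 2.73 * 9.81 / (1 + 0.6)
gamma_d = 2.73 * 9.81 / 1.6
gamma_d = 16.738 kN/m^3


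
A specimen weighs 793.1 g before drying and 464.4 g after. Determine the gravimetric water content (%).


Using w = (m_wet - m_dry) / m_dry * 100
m_wet - m_dry = 793.1 - 464.4 = 328.7 g
w = 328.7 / 464.4 * 100
w = 70.78 %


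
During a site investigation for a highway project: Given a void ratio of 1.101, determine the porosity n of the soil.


Result: 0.524

Derivation:
Using the relation n = e / (1 + e)
n = 1.101 / (1 + 1.101)
n = 1.101 / 2.101
n = 0.524


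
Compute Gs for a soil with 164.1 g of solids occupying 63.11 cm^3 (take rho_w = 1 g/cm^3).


Using Gs = m_s / (V_s * rho_w)
Since rho_w = 1 g/cm^3:
Gs = 164.1 / 63.11
Gs = 2.6


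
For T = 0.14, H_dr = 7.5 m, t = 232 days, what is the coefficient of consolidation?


Result: 0.03394 m^2/day

Derivation:
Using cv = T * H_dr^2 / t
H_dr^2 = 7.5^2 = 56.25
cv = 0.14 * 56.25 / 232
cv = 0.03394 m^2/day


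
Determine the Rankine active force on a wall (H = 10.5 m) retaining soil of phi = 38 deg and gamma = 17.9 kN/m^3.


Compute active earth pressure coefficient:
Ka = tan^2(45 - phi/2) = tan^2(26.0) = 0.237883
Compute active force:
Pa = 0.5 * Ka * gamma * H^2
Pa = 0.5 * 0.237883 * 17.9 * 10.5^2
Pa = 234.73 kN/m


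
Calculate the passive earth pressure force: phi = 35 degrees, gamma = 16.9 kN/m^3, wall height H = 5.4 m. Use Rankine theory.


Compute passive earth pressure coefficient:
Kp = tan^2(45 + phi/2) = tan^2(62.5) = 3.690172
Compute passive force:
Pp = 0.5 * Kp * gamma * H^2
Pp = 0.5 * 3.690172 * 16.9 * 5.4^2
Pp = 909.27 kN/m


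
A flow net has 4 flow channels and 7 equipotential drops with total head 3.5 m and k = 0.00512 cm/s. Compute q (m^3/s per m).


Convert k to m/s for unit consistency with H:
k = 0.00512 cm/s = 0.00512 / 100 m/s = 5.12e-05 m/s
Using q = k * H * Nf / Nd
Nf / Nd = 4 / 7 = 0.5714
q = 5.12e-05 * 3.5 * 0.5714
q = 0.0001024 m^3/s per m


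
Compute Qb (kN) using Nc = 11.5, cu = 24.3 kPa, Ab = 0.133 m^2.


Result: 37.17 kN

Derivation:
Using Qb = Nc * cu * Ab
Qb = 11.5 * 24.3 * 0.133
Qb = 37.17 kN


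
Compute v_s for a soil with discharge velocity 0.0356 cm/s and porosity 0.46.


Using v_s = v_d / n
v_s = 0.0356 / 0.46
v_s = 0.07739 cm/s


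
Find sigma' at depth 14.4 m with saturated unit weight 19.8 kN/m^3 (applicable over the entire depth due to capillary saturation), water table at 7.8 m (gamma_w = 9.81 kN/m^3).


Result: 220.37 kPa

Derivation:
Total stress = gamma_sat * depth
sigma = 19.8 * 14.4 = 285.12 kPa
Pore water pressure u = gamma_w * (depth - d_wt)
u = 9.81 * (14.4 - 7.8) = 64.746 kPa
Effective stress = sigma - u
sigma' = 285.12 - 64.746 = 220.37 kPa


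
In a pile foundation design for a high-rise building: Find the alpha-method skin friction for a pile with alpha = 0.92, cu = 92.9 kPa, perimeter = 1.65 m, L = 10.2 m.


Using Qs = alpha * cu * perimeter * L
Qs = 0.92 * 92.9 * 1.65 * 10.2
Qs = 1438.43 kN


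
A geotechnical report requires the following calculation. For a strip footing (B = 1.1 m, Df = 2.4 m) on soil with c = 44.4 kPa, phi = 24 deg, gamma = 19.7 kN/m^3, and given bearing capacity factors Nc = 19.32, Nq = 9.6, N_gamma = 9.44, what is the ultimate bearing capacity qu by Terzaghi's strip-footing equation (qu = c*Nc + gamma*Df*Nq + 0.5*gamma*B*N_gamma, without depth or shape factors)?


Result: 1413.98 kPa

Derivation:
Compute qu = c*Nc + gamma*Df*Nq + 0.5*gamma*B*N_gamma
Term 1: 44.4 * 19.32 = 857.808
Term 2: 19.7 * 2.4 * 9.6 = 453.888
Term 3: 0.5 * 19.7 * 1.1 * 9.44 = 102.2824
qu = 857.808 + 453.888 + 102.2824
qu = 1413.98 kPa


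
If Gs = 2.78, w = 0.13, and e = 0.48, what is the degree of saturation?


Using S = Gs * w / e
S = 2.78 * 0.13 / 0.48
S = 0.7529


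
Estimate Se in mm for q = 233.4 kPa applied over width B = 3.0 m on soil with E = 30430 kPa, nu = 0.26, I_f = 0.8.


Using Se = q * B * (1 - nu^2) * I_f / E
1 - nu^2 = 1 - 0.26^2 = 0.9324
Se = 233.4 * 3.0 * 0.9324 * 0.8 / 30430
Se = 0.017164 m
Convert to mm: Se = 0.017164 * 1000 = 17.164 mm


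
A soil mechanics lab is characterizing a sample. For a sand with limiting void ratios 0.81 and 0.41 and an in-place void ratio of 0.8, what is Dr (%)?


Result: 2.5 %

Derivation:
Using Dr = (e_max - e) / (e_max - e_min) * 100
e_max - e = 0.81 - 0.8 = 0.01
e_max - e_min = 0.81 - 0.41 = 0.4
Dr = 0.01 / 0.4 * 100
Dr = 2.5 %


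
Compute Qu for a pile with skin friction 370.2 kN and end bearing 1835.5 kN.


Using Qu = Qf + Qb
Qu = 370.2 + 1835.5
Qu = 2205.7 kN


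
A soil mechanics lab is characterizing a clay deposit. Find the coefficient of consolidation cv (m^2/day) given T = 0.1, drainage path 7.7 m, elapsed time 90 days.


Result: 0.06588 m^2/day

Derivation:
Using cv = T * H_dr^2 / t
H_dr^2 = 7.7^2 = 59.29
cv = 0.1 * 59.29 / 90
cv = 0.06588 m^2/day


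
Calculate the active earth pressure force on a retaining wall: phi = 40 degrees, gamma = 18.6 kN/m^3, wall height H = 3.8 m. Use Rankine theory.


Compute active earth pressure coefficient:
Ka = tan^2(45 - phi/2) = tan^2(25.0) = 0.217443
Compute active force:
Pa = 0.5 * Ka * gamma * H^2
Pa = 0.5 * 0.217443 * 18.6 * 3.8^2
Pa = 29.2 kN/m


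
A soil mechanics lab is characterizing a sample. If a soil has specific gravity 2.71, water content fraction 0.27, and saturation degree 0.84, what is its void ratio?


Using the relation e = Gs * w / S
e = 2.71 * 0.27 / 0.84
e = 0.8711


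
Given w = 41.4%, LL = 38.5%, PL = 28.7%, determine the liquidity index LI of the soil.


First compute the plasticity index:
PI = LL - PL = 38.5 - 28.7 = 9.8
Then compute the liquidity index:
LI = (w - PL) / PI
LI = (41.4 - 28.7) / 9.8
LI = 1.296


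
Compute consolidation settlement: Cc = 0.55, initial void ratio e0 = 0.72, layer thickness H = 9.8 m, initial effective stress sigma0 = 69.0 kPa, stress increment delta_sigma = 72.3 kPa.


Using Sc = Cc * H / (1 + e0) * log10((sigma0 + delta_sigma) / sigma0)
Stress ratio = (69.0 + 72.3) / 69.0 = 2.04783
log10(2.04783) = 0.311293
Cc * H / (1 + e0) = 0.55 * 9.8 / (1 + 0.72) = 3.13372
Sc = 3.13372 * 0.311293
Sc = 0.9755 m


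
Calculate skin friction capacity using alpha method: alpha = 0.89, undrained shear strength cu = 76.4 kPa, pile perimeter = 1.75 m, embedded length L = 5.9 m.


Result: 702.06 kN

Derivation:
Using Qs = alpha * cu * perimeter * L
Qs = 0.89 * 76.4 * 1.75 * 5.9
Qs = 702.06 kN


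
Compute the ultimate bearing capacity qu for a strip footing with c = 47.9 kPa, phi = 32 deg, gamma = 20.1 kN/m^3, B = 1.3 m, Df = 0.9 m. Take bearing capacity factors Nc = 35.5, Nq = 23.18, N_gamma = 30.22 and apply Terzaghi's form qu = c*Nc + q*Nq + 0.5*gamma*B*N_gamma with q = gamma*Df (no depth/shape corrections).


Compute qu = c*Nc + gamma*Df*Nq + 0.5*gamma*B*N_gamma
Term 1: 47.9 * 35.5 = 1700.45
Term 2: 20.1 * 0.9 * 23.18 = 419.3262
Term 3: 0.5 * 20.1 * 1.3 * 30.22 = 394.8243
qu = 1700.45 + 419.3262 + 394.8243
qu = 2514.6 kPa


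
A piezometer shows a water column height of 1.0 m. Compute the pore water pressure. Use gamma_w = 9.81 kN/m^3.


Using u = gamma_w * h_w
u = 9.81 * 1.0
u = 9.81 kPa


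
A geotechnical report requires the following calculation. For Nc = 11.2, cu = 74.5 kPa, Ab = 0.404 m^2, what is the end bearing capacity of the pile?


Using Qb = Nc * cu * Ab
Qb = 11.2 * 74.5 * 0.404
Qb = 337.1 kN


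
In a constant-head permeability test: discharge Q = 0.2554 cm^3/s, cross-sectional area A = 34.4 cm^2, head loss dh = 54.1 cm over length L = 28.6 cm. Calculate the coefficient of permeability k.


Compute hydraulic gradient:
i = dh / L = 54.1 / 28.6 = 1.89161
Then apply Darcy's law:
k = Q / (A * i)
k = 0.2554 / (34.4 * 1.89161)
k = 0.2554 / 65.0713
k = 0.003925 cm/s


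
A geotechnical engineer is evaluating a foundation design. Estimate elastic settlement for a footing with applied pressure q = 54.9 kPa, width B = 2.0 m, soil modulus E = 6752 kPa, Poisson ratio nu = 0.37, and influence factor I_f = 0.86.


Result: 12.071 mm

Derivation:
Using Se = q * B * (1 - nu^2) * I_f / E
1 - nu^2 = 1 - 0.37^2 = 0.8631
Se = 54.9 * 2.0 * 0.8631 * 0.86 / 6752
Se = 0.012071 m
Convert to mm: Se = 0.012071 * 1000 = 12.071 mm


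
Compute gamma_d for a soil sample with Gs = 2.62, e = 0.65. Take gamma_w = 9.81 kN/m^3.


Using gamma_d = Gs * gamma_w / (1 + e)
gamma_d = 2.62 * 9.81 / (1 + 0.65)
gamma_d = 2.62 * 9.81 / 1.65
gamma_d = 15.577 kN/m^3


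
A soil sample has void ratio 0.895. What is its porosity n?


Result: 0.4723

Derivation:
Using the relation n = e / (1 + e)
n = 0.895 / (1 + 0.895)
n = 0.895 / 1.895
n = 0.4723


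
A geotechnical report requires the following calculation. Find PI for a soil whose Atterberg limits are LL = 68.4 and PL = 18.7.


Using PI = LL - PL
PI = 68.4 - 18.7
PI = 49.7


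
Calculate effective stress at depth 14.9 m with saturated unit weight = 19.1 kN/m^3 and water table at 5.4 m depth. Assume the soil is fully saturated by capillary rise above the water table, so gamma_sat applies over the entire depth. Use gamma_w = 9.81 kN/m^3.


Result: 191.4 kPa

Derivation:
Total stress = gamma_sat * depth
sigma = 19.1 * 14.9 = 284.59 kPa
Pore water pressure u = gamma_w * (depth - d_wt)
u = 9.81 * (14.9 - 5.4) = 93.195 kPa
Effective stress = sigma - u
sigma' = 284.59 - 93.195 = 191.4 kPa


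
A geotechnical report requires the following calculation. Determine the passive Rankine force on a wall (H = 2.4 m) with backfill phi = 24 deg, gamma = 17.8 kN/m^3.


Compute passive earth pressure coefficient:
Kp = tan^2(45 + phi/2) = tan^2(57.0) = 2.371184
Compute passive force:
Pp = 0.5 * Kp * gamma * H^2
Pp = 0.5 * 2.371184 * 17.8 * 2.4^2
Pp = 121.56 kN/m


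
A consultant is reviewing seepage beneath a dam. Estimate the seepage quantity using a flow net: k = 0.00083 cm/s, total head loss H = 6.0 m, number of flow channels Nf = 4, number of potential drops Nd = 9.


Convert k to m/s for unit consistency with H:
k = 0.00083 cm/s = 0.00083 / 100 m/s = 8.3e-06 m/s
Using q = k * H * Nf / Nd
Nf / Nd = 4 / 9 = 0.4444
q = 8.3e-06 * 6.0 * 0.4444
q = 2.213e-05 m^3/s per m


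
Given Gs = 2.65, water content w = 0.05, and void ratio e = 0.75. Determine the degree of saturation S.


Result: 0.1767

Derivation:
Using S = Gs * w / e
S = 2.65 * 0.05 / 0.75
S = 0.1767


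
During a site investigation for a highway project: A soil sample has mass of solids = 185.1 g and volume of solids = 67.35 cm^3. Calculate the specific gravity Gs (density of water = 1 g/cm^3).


Using Gs = m_s / (V_s * rho_w)
Since rho_w = 1 g/cm^3:
Gs = 185.1 / 67.35
Gs = 2.748


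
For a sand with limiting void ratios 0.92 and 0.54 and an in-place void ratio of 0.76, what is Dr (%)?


Using Dr = (e_max - e) / (e_max - e_min) * 100
e_max - e = 0.92 - 0.76 = 0.16
e_max - e_min = 0.92 - 0.54 = 0.38
Dr = 0.16 / 0.38 * 100
Dr = 42.11 %


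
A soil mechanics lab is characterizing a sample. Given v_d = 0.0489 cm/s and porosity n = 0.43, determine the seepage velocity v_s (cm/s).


Using v_s = v_d / n
v_s = 0.0489 / 0.43
v_s = 0.11372 cm/s


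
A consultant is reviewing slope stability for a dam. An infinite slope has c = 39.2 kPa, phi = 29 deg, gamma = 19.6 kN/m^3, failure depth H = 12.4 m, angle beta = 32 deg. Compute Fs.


Using Fs = c / (gamma*H*sin(beta)*cos(beta)) + tan(phi)/tan(beta)
Cohesion contribution = 39.2 / (19.6*12.4*sin(32)*cos(32))
Cohesion contribution = 0.358904
Friction contribution = tan(29)/tan(32) = 0.88708
Fs = 0.358904 + 0.88708
Fs = 1.246


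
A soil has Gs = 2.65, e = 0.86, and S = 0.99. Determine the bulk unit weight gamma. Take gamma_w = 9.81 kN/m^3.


Using gamma = gamma_w * (Gs + S*e) / (1 + e)
Numerator: Gs + S*e = 2.65 + 0.99*0.86 = 3.5014
Denominator: 1 + e = 1 + 0.86 = 1.86
gamma = 9.81 * 3.5014 / 1.86
gamma = 18.467 kN/m^3


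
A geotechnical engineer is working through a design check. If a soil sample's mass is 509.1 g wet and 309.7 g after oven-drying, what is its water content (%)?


Using w = (m_wet - m_dry) / m_dry * 100
m_wet - m_dry = 509.1 - 309.7 = 199.4 g
w = 199.4 / 309.7 * 100
w = 64.38 %


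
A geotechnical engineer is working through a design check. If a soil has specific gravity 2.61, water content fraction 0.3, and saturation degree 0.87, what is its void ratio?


Using the relation e = Gs * w / S
e = 2.61 * 0.3 / 0.87
e = 0.9


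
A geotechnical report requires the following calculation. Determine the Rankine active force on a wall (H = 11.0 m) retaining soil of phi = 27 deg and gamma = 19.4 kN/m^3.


Result: 440.75 kN/m

Derivation:
Compute active earth pressure coefficient:
Ka = tan^2(45 - phi/2) = tan^2(31.5) = 0.375525
Compute active force:
Pa = 0.5 * Ka * gamma * H^2
Pa = 0.5 * 0.375525 * 19.4 * 11.0^2
Pa = 440.75 kN/m


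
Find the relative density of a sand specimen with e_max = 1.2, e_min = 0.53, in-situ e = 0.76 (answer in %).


Result: 65.67 %

Derivation:
Using Dr = (e_max - e) / (e_max - e_min) * 100
e_max - e = 1.2 - 0.76 = 0.44
e_max - e_min = 1.2 - 0.53 = 0.67
Dr = 0.44 / 0.67 * 100
Dr = 65.67 %


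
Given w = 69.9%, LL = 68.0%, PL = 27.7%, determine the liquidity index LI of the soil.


First compute the plasticity index:
PI = LL - PL = 68.0 - 27.7 = 40.3
Then compute the liquidity index:
LI = (w - PL) / PI
LI = (69.9 - 27.7) / 40.3
LI = 1.047


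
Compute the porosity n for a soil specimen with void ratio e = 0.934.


Using the relation n = e / (1 + e)
n = 0.934 / (1 + 0.934)
n = 0.934 / 1.934
n = 0.4829


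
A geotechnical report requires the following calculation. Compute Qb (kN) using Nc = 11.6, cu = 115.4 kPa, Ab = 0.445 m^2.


Using Qb = Nc * cu * Ab
Qb = 11.6 * 115.4 * 0.445
Qb = 595.69 kN


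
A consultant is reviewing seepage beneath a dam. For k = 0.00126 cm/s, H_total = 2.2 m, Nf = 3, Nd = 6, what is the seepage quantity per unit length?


Convert k to m/s for unit consistency with H:
k = 0.00126 cm/s = 0.00126 / 100 m/s = 1.26e-05 m/s
Using q = k * H * Nf / Nd
Nf / Nd = 3 / 6 = 0.5
q = 1.26e-05 * 2.2 * 0.5
q = 1.386e-05 m^3/s per m
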